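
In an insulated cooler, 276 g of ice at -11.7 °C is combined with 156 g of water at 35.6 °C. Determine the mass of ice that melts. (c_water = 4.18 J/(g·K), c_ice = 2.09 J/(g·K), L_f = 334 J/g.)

Water can give up m c ΔT = 156·4.18·35.6 = 23214 J before reaching 0 °C.
Of that, 276·2.09·11.7 = 6749 J goes to bring the ice to 0 °C, leaving 16465 J.
Melting all 276 g of ice would need 276·334 = 92184 J.
That's not enough to melt it all — equilibrium is at 0 °C with ice remaining.
m_melted·334 = 16465  ⇒  m_melted ≈ 49.3 g.

m_melted ≈ 49.3 g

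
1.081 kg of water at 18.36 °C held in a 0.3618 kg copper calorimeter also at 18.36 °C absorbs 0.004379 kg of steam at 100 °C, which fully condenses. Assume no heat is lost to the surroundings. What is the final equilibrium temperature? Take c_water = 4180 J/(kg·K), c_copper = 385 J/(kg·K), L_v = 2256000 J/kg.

Energy balance with sensible and latent terms:
condense steam: −0.004379·2256000 = −9879; condensed water 100 °C→T: 18.3(T − 100); original water: 4518.6(T − 18.36); copper cup: 0.3618·385·(T − 18.36) = 139.29(T − 18.36)
4676.2 T = 9879 + 1830.4 + 85519 = 97228
T ≈ 20.79 °C, under the boiling point, so the assumption holds.

T_f ≈ 20.8 °C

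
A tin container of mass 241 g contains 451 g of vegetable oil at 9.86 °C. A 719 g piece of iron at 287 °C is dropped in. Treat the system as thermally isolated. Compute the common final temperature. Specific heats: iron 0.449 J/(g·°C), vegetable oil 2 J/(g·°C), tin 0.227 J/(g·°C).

Let T be the final temperature. ΣQ_i = 0:
719·0.449·(T − 287) + 451·2·(T − 9.86) + 241·0.227·(T − 9.86) = 0
322.83(T − 287) + 902(T − 9.86) + 54.71(T − 9.86) = 0
(322.83 + 902 + 54.71) T = 322.83·287 + 902·9.86 + 54.71·9.86
T ≈ 79.78 °C

T_f ≈ 79.8 °C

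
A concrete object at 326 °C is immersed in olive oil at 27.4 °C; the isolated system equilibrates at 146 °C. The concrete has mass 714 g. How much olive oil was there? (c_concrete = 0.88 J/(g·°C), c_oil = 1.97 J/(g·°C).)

m ≈ 484 g

Heat gained plus heat lost sum to zero:
714·0.88·(146 − 326) + m·1.97·(146 − 27.4) = 0
233.64 m = 113098
m = 113098/233.64 ≈ 484.1 g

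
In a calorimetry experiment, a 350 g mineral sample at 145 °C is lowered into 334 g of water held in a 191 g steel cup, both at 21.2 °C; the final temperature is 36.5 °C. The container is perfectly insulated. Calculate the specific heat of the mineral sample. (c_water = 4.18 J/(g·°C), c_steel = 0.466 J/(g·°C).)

Setting the total heat transfer to zero:
350·c·(36.5 − 145) + 334·4.18·(36.5 − 21.2) + 191·0.466·(36.5 − 21.2) = 0
-37975 c = -22722
c = -22722/-37975 ≈ 0.5984 J/(g·°C)

c ≈ 0.598 J/(g·°C)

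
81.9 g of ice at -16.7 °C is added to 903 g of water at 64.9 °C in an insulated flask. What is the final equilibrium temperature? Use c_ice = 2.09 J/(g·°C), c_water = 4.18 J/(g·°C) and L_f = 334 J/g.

Net heat exchanged in the isolated system is zero:
warm ice to 0 °C: 81.9×2.09×(0 − (-16.7)) = 2858.6; latent heat to melt: 81.9×334 = 27355; warm the meltwater: 342.34 T; water cools: 903×4.18×(T − 64.9) = 3774.5(T − 64.9)
4116.9 T = 244968 − 30213 = 214754
T ≈ 52.16 °C (positive, so assuming full melt was valid).

T_f ≈ 52.2 °C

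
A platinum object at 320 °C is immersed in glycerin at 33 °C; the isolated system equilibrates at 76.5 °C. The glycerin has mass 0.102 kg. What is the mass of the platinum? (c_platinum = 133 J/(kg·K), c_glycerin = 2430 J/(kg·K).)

m ≈ 0.333 kg

Net heat exchanged in the isolated system is zero:
m×133×(76.5 − 320) + 0.102×2430×(76.5 − 33) = 0
-32386 m = -10782
m = -10782/-32386 ≈ 0.3329 kg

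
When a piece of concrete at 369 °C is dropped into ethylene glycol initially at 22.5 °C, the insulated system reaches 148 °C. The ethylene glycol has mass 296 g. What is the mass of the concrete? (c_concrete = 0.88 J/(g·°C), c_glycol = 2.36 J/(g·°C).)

m ≈ 451 g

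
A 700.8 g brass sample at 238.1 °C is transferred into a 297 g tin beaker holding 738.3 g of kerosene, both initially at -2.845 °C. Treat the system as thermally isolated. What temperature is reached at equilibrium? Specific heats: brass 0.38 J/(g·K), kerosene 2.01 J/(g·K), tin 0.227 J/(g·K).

Net heat exchanged in the isolated system is zero:
700.8*0.38*(T − 238.1) + 738.3*2.01*(T − (-2.845)) + 297*0.227*(T − (-2.845)) = 0
266.3(T − 238.1) + 1484(T − (-2.845)) + 67.42(T − (-2.845)) = 0
1817.7 T = 58993
T = 58993/1817.7 ≈ 32.45 °C

T_f ≈ 32.5 °C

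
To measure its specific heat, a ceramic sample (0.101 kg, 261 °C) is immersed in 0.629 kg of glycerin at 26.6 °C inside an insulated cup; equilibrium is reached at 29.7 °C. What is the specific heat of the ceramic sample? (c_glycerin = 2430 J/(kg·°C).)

Net heat exchanged in the isolated system is zero:
0.101·c·(29.7 − 261) + 0.629·2430·(29.7 − 26.6) = 0
-23.36 c = -4738.3
c = -4738.3/-23.36 ≈ 202.8 J/(kg·°C)

c ≈ 203 J/(kg·°C)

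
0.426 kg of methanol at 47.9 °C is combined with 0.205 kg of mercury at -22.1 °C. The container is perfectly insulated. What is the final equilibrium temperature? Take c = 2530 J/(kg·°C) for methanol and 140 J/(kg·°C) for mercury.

T_f ≈ 46.1 °C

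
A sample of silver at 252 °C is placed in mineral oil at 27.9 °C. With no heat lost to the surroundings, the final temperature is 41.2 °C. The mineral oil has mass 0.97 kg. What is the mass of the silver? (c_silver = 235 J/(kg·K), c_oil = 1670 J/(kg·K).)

|Q_silver| = |Q_oil|:
m·235·(252 − 41.2) = 0.97·1670·(41.2 − 27.9)
49538 m = 21545  ⇒  m ≈ 0.4349 kg

m ≈ 0.435 kg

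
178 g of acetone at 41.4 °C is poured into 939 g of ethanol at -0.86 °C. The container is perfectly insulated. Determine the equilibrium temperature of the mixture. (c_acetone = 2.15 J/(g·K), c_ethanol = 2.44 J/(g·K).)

T_f ≈ 5.2 °C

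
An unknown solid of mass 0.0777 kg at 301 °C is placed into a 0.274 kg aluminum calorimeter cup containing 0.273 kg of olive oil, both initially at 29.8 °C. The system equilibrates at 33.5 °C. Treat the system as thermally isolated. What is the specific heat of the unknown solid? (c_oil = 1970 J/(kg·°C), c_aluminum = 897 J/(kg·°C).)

c ≈ 139 J/(kg·°C)

Net heat exchanged in the isolated system is zero:
0.0777×c×(33.5 − 301) + 0.273×1970×(33.5 − 29.8) + 0.274×897×(33.5 − 29.8) = 0
-20.78 c = -2899.3
c = -2899.3/-20.78 ≈ 139.5 J/(kg·°C)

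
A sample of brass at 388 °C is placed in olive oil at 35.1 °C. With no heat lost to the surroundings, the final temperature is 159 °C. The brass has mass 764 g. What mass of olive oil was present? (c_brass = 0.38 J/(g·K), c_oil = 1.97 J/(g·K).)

Net heat exchanged in the isolated system is zero:
764×0.38×(159 − 388) + m×1.97×(159 − 35.1) = 0
244.08 m = 66483
m = 66483/244.08 ≈ 272.4 g

m ≈ 272 g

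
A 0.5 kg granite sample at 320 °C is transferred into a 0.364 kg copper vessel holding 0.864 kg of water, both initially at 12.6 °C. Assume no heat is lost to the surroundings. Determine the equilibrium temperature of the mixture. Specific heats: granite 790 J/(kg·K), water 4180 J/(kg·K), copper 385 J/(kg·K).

T_f = Σ m_i c_i T_i / Σ m_i c_i:
T_f = (395·320 + 3611.5·12.6 + 140.14·12.6) / (395 + 3611.5 + 140.14)
    = 173671 / 4146.7 ≈ 41.88 °C

T_f ≈ 41.9 °C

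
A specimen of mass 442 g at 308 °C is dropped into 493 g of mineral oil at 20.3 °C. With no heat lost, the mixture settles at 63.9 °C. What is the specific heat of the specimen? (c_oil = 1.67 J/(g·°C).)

c ≈ 0.333 J/(g·°C)

Heat lost by the specimen = heat gained by the oil:
442×c×(308 − 63.9) = 493×1.67×(63.9 − 20.3)
107892 c = 35896  ⇒  c ≈ 0.3327 J/(g·°C)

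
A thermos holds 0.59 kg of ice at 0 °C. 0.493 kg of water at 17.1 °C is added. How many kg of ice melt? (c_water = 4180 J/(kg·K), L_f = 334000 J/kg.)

Cooling the water to 0 °C releases 0.493×4180×17.1 = 35239 J.
To melt every bit of ice: 0.59×334000 = 197060 J.
That's not enough to melt it all — equilibrium is at 0 °C with ice remaining.
m_melted×334000 = 35239  ⇒  m_melted ≈ 0.1055 kg.

m_melted ≈ 0.106 kg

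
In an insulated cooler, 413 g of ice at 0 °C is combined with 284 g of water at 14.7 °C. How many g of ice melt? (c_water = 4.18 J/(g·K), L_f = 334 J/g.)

m_melted ≈ 52.2 g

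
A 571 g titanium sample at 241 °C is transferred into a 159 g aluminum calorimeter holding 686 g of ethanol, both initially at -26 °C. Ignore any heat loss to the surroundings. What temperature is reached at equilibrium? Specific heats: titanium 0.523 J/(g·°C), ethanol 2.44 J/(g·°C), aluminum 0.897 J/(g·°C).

T_f ≈ 11.7 °C

Let T be the final temperature. ΣQ_i = 0:
571·0.523·(T − 241) + 686·2.44·(T − (-26)) + 159·0.897·(T − (-26)) = 0
298.63(T − 241) + 1673.8(T − (-26)) + 142.62(T − (-26)) = 0
(298.63 + 1673.8 + 142.62) T = 298.63·241 + 1673.8·(-26) + 142.62·(-26)
T = 24743 / 2115.1 = 11.7 °C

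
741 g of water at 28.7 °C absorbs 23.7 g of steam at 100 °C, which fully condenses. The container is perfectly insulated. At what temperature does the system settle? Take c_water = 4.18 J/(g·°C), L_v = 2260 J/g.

T_f ≈ 47.7 °C

Net heat exchanged in the isolated system is zero:
condense steam: −23.7·2260 = −53562; condensate cools 100→T: 23.7·4.18·(T − 100) = 99.07(T − 100); water warms: 741·4.18·(T − 28.7) = 3097.4(T − 28.7)
3196.4 T = 53562 + 9906.6 + 88895 = 152363
T ≈ 47.67 °C (< 100 °C, so full condensation is consistent).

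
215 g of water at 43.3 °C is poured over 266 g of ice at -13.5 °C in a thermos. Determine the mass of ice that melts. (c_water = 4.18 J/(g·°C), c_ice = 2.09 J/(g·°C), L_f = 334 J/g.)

m_melted ≈ 94 g

Water can give up m c ΔT = 215·4.18·43.3 = 38914 J before reaching 0 °C.
Of that, 266·2.09·13.5 = 7505.2 J goes to bring the ice to 0 °C, leaving 31409 J.
Melting all 266 g of ice would need 266·334 = 88844 J.
Since 31409 < 88844 J, not all the ice melts; equilibrium is at 0 °C.
m_melted·334 = 31409  ⇒  m_melted ≈ 94.04 g.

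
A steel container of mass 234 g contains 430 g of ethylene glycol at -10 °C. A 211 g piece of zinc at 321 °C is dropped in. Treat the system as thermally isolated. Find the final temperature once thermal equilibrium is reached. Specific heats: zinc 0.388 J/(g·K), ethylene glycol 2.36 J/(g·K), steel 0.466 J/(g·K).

T_f ≈ 12.5 °C

T_f is the heat-capacity-weighted average of the initial temperatures:
T_f = (81.87*321 + 1014.8*(-10) + 109.04*(-10)) / (81.87 + 1014.8 + 109.04)
    = 15041 / 1205.7 ≈ 12.47 °C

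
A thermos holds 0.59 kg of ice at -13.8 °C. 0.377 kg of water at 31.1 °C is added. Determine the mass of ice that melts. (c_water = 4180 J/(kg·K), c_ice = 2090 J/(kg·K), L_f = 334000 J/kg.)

m_melted ≈ 0.0958 kg

Water can give up m c ΔT = 0.377·4180·31.1 = 49009 J before reaching 0 °C.
Of that, 0.59·2090·13.8 = 17017 J goes to bring the ice to 0 °C, leaving 31992 J.
Fully melting the ice requires m_ice L_f = 0.59·334000 = 197060 J.
That's not enough to melt it all — equilibrium is at 0 °C with ice remaining.
m_melt = 31992 / L_f = 0.09579 kg.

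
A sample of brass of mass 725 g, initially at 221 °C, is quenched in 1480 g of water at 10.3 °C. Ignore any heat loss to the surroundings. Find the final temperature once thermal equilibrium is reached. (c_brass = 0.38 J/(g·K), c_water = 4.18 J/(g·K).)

Energy conservation, ΣQ = 0:
725*0.38*(T − 221) + 1480*4.18*(T − 10.3) = 0
275.5(T − 221) + 6186.4(T − 10.3) = 0
6461.9 T = 124605
T = 124605/6461.9 ≈ 19.28 °C

T_f ≈ 19.3 °C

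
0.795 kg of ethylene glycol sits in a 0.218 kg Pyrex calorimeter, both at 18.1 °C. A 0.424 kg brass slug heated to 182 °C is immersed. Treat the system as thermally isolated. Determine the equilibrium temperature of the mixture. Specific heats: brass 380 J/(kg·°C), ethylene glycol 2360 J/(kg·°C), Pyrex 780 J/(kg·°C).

Setting the total heat transfer to zero:
0.424·380·(T − 182) + 0.795·2360·(T − 18.1) + 0.218·780·(T − 18.1) = 0
161.12(T − 182) + 1876.2(T − 18.1) + 170.04(T − 18.1) = 0
(161.12 + 1876.2 + 170.04) T = 161.12·182 + 1876.2·18.1 + 170.04·18.1
T = 66361 / 2207.4 = 30.1 °C

T_f ≈ 30.1 °C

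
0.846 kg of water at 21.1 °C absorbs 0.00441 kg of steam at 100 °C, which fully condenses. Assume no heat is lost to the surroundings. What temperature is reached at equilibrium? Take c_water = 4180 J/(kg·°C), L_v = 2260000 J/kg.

T_f ≈ 24.3 °C

Net heat exchanged in the isolated system is zero:
condense steam: −0.00441·2260000 = −9966.6; condensate cools 100→T: 0.00441·4180·(T − 100) = 18.43(T − 100); water warms: 0.846·4180·(T − 21.1) = 3536.3(T − 21.1)
3554.7 T = 9966.6 + 1843.4 + 74616 = 86425
T ≈ 24.31 °C — below 100 °C, confirming all the steam condensed.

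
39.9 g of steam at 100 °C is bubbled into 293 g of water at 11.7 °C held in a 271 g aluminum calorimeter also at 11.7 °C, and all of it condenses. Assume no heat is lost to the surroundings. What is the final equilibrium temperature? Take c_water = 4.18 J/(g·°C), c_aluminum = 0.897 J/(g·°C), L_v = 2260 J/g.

Conservation of energy gives ΣQ = 0:
steam→water at 100 °C releases m L_v = 39.9·2260 = 90174
  condensed water 100 °C→T: 166.78(T − 100)
  water warms: 293·4.18·(T − 11.7) = 1224.7(T − 11.7)
  cup: 243.09(T − 11.7)
1634.6 T = 90174 + 16678 + 17174 = 124026
T ≈ 75.87 °C (< 100 °C, so full condensation is consistent).

T_f ≈ 75.9 °C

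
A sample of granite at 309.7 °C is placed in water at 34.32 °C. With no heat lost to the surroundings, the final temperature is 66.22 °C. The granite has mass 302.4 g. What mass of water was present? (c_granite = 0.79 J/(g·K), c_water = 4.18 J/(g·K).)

m ≈ 436 g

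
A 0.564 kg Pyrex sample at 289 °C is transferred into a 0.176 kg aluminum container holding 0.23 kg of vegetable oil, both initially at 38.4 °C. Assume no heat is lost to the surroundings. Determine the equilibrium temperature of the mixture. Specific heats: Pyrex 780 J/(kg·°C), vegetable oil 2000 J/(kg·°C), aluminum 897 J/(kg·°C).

T_f ≈ 142.6 °C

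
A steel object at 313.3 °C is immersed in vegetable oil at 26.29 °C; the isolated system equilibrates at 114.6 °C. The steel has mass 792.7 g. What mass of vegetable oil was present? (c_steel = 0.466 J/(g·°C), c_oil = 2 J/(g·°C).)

|Q_steel| = |Q_oil|:
792.7×0.466×(313.3 − 114.6) = m×2×(114.6 − 26.29)
176.62 m = 73399  ⇒  m ≈ 415.6 g

m ≈ 416 g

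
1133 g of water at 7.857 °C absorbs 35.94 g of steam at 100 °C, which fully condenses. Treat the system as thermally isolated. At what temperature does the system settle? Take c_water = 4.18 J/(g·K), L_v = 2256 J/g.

T_f ≈ 27.3 °C

Taking heat into each body as positive, Σ m c ΔT = 0:
condense steam: −35.94×2256 = −81081
  condensed water 100 °C→T: 150.23(T − 100)
  original water: 4735.9(T − 7.857)
4886.2 T = 81081 + 15023 + 37210 = 133314
T ≈ 27.28 °C — below 100 °C, confirming all the steam condensed.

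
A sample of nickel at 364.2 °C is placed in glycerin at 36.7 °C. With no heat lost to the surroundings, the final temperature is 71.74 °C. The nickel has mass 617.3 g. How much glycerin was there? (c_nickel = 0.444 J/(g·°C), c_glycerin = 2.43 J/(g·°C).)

m ≈ 941 g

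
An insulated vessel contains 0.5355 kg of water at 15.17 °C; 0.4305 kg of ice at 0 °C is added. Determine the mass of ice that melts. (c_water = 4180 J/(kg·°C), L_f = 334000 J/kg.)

m_melted ≈ 0.102 kg

Water can give up m c ΔT = 0.5355·4180·15.17 = 33956 J before reaching 0 °C.
Melting all 0.4305 kg of ice would need 0.4305·334000 = 143787 J.
That's not enough to melt it all — equilibrium is at 0 °C with ice remaining.
Mass melted = 33956/334000 ≈ 0.1017 kg.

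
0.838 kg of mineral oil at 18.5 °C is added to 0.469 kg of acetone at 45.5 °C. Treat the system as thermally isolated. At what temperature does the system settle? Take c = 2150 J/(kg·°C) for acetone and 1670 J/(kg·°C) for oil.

With ΣQ=0 the equilibrium temperature is the m·c-weighted mean:
T_f = (1008.3×45.5 + 1399.5×18.5) / (1008.3 + 1399.5)
    = 71770 / 2407.8 ≈ 29.81 °C

T_f ≈ 29.8 °C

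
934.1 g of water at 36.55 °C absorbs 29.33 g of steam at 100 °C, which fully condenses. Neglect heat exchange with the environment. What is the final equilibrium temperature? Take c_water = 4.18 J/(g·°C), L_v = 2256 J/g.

T_f ≈ 54.9 °C

Conservation of energy gives ΣQ = 0:
condense steam: −29.33×2256 = −66168; condensed water 100 °C→T: 122.6(T − 100); water warms: 934.1×4.18×(T − 36.55) = 3904.5(T − 36.55)
4027.1 T = 66168 + 12260 + 142711 = 221139
T ≈ 54.91 °C (< 100 °C, so full condensation is consistent).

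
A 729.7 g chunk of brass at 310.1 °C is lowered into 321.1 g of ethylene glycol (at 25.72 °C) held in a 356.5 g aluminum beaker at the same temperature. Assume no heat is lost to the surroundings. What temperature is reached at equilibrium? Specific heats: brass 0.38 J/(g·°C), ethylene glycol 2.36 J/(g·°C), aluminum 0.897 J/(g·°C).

T_f ≈ 83.9 °C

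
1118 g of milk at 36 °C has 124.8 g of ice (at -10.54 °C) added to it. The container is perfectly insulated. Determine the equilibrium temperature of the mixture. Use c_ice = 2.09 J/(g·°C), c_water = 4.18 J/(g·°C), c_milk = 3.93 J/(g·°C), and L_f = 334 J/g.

T_f ≈ 23.1 °C

Conservation of energy gives ΣQ = 0:
warm ice to 0 °C: 124.8×2.09×(0 − (-10.54)) = 2749.2; fusion: m_ice L_f = 124.8×334 = 41683; meltwater 0→T: 124.8×4.18×T = 521.66 T; milk: 4393.7(T − 36)
4915.4 T = 158175 − 44432 = 113742
T ≈ 23.14 °C. Since T > 0 °C, the all-ice-melts assumption holds.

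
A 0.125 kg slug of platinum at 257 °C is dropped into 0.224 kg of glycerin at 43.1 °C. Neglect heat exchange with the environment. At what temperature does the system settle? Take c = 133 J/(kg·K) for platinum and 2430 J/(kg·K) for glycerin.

T_f ≈ 49.4 °C

With ΣQ=0 the equilibrium temperature is the m·c-weighted mean:
T_f = (16.62·257 + 544.32·43.1) / (16.62 + 544.32)
    = 27733 / 560.95 ≈ 49.44 °C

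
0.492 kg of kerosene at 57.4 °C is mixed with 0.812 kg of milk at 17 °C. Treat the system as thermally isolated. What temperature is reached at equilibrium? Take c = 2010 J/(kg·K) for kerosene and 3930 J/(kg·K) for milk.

T_f ≈ 26.6 °C

Taking heat into each body as positive, Σ m c ΔT = 0:
0.492·2010·(T − 57.4) + 0.812·3930·(T − 17) = 0
4180.1 T = 111014
T = 111014 / 4180.1 = 26.6 °C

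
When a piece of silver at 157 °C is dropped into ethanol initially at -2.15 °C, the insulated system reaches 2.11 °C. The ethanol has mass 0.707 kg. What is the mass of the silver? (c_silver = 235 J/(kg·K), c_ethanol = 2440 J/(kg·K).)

Let T be the final temperature. ΣQ_i = 0:
m×235×(2.11 − 157) + 0.707×2440×(2.11 − (-2.15)) = 0
-36399 m = -7348.8
m = -7348.8/-36399 ≈ 0.2019 kg

m ≈ 0.202 kg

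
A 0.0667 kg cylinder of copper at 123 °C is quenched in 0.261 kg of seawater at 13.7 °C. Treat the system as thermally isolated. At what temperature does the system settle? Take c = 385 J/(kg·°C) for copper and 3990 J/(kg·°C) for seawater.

T_f is the heat-capacity-weighted average of the initial temperatures:
T_f = (25.68·123 + 1041.4·13.7) / (25.68 + 1041.4)
    = 17426 / 1067.1 ≈ 16.33 °C

T_f ≈ 16.3 °C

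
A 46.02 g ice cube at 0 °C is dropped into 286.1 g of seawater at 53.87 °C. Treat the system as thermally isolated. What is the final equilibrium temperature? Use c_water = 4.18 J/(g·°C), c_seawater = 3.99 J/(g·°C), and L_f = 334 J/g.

Net heat exchanged in the isolated system is zero:
latent heat to melt: 46.02×334 = 15371; meltwater 0→T: 46.02×4.18×T = 192.36 T; seawater: 1141.5(T − 53.87)
1333.9 T = 61495 − 15371 = 46124
T ≈ 34.58 °C. Since T > 0 °C, the all-ice-melts assumption holds.

T_f ≈ 34.6 °C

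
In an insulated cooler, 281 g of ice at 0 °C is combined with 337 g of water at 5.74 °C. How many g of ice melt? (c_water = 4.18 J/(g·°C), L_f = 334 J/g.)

Cooling the water to 0 °C releases 337×4.18×5.74 = 8085.7 J.
To melt every bit of ice: 281×334 = 93854 J.
That's not enough to melt it all — equilibrium is at 0 °C with ice remaining.
m_melted×334 = 8085.7  ⇒  m_melted ≈ 24.21 g.

m_melted ≈ 24.2 g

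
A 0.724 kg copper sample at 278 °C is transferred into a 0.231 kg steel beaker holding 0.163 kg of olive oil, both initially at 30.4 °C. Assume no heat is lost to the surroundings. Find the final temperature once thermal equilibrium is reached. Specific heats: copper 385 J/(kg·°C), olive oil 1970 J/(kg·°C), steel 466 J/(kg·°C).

T_f ≈ 127.9 °C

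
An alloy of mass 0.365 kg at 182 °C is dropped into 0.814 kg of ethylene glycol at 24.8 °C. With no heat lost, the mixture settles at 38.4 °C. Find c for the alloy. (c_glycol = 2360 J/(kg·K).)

Heat gained plus heat lost sum to zero:
0.365·c·(38.4 − 182) + 0.814·2360·(38.4 − 24.8) = 0
-52.41 c = -26126
c = -26126/-52.41 ≈ 498.5 J/(kg·K)

c ≈ 498 J/(kg·K)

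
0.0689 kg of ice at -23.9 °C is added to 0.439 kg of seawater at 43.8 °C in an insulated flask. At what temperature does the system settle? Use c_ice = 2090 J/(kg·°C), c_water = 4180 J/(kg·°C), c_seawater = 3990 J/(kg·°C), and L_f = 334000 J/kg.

T_f ≈ 24.6 °C

Heat gained plus heat lost sum to zero:
warm ice to 0 °C: 0.0689·2090·(0 − (-23.9)) = 3441.6
  melt ice: 0.0689·334000 = 23013
  meltwater 0→T: 0.0689·4180·T = 288 T
  seawater cools: 0.439·3990·(T − 43.8) = 1751.6(T − 43.8)
2039.6 T = 76721 − 26454 = 50266
T ≈ 24.65 °C (positive, so assuming full melt was valid).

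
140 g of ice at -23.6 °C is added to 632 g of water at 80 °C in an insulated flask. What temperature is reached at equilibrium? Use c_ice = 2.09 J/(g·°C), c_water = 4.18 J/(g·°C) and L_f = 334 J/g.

Let T be the final temperature. ΣQ_i = 0:
ice -23.6→0 °C: 140·2.09·23.6 = 6905.4; melt ice: 140·334 = 46760; meltwater 0→T: 140·4.18·T = 585.2 T; water cools: 632·4.18·(T − 80) = 2641.8(T − 80)
3227 T = 211341 − 53665 = 157675
T ≈ 48.86 °C. Since T > 0 °C, the all-ice-melts assumption holds.

T_f ≈ 48.9 °C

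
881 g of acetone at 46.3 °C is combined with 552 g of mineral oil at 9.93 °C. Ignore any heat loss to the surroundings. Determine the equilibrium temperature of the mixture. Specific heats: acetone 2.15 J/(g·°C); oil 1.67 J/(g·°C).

T_f ≈ 34.4 °C

T_f = Σ m_i c_i T_i / Σ m_i c_i:
T_f = (1894.1·46.3 + 921.84·9.93) / (1894.1 + 921.84)
    = 96853 / 2816 ≈ 34.39 °C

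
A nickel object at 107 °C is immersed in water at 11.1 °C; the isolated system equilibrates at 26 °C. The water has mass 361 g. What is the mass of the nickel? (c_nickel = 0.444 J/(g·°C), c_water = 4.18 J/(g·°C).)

m ≈ 625 g

Setting the total heat transfer to zero:
m·0.444·(26 − 107) + 361·4.18·(26 − 11.1) = 0
-35.96 m = -22484
m = -22484/-35.96 ≈ 625.2 g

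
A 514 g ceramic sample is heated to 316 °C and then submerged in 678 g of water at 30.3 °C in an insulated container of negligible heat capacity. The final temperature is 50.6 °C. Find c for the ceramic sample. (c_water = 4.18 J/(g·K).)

Taking heat into each body as positive, Σ m c ΔT = 0:
514×c×(50.6 − 316) + 678×4.18×(50.6 − 30.3) = 0
-136416 c = -57531
c = -57531/-136416 ≈ 0.4217 J/(g·K)

c ≈ 0.422 J/(g·K)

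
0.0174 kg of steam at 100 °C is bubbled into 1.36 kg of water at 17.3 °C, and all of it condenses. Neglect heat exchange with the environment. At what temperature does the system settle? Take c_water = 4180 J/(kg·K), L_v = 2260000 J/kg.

T_f ≈ 25.2 °C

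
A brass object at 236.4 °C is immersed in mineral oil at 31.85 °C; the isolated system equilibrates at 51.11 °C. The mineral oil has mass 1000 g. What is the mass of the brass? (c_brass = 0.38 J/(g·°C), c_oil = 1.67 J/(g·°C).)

m ≈ 457 g

Setting the total heat transfer to zero:
m×0.38×(51.11 − 236.4) + 1000×1.67×(51.11 − 31.85) = 0
-70.41 m = -32164
m = -32164/-70.41 ≈ 456.8 g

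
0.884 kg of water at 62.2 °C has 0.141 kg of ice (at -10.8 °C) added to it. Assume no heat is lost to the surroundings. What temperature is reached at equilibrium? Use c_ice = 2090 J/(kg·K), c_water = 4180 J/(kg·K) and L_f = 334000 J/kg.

Heat gained plus heat lost sum to zero:
ice -10.8→0 °C: 0.141×2090×10.8 = 3182.7
  fusion: m_ice L_f = 0.141×334000 = 47094
  meltwater 0→T: 0.141×4180×T = 589.38 T
  water cools: 0.884×4180×(T − 62.2) = 3695.1(T − 62.2)
4284.5 T = 229836 − 50277 = 179560
T ≈ 41.91 °C. Since T > 0 °C, the all-ice-melts assumption holds.

T_f ≈ 41.9 °C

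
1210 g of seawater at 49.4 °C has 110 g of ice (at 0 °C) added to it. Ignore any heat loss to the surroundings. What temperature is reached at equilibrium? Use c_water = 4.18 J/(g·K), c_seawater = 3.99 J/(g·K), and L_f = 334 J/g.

T_f ≈ 38.2 °C

Taking heat into each body as positive, Σ m c ΔT = 0:
melt ice: 110·334 = 36740
  warm the meltwater: 459.8 T
  seawater: 4827.9(T − 49.4)
5287.7 T = 238498 − 36740 = 201758
T ≈ 38.16 °C — above 0 °C, consistent with complete melting.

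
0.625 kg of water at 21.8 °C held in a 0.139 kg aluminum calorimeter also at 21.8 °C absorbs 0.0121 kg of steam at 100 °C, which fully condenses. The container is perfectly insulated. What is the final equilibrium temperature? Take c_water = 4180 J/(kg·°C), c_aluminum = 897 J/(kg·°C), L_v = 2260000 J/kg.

T_f ≈ 33.0 °C

Energy balance with sensible and latent terms:
latent heat released on condensation: 0.0121·2260000 = 27346; condensate cools 100→T: 0.0121·4180·(T − 100) = 50.58(T − 100); water warms: 0.625·4180·(T − 21.8) = 2612.5(T − 21.8); aluminum cup: 0.139·897·(T − 21.8) = 124.68(T − 21.8)
2787.8 T = 27346 + 5057.8 + 59671 = 92074
T ≈ 33.03 °C, under the boiling point, so the assumption holds.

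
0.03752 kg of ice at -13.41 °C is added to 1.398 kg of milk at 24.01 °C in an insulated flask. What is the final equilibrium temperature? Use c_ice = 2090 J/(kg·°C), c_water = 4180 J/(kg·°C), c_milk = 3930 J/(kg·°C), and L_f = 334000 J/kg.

Net heat exchanged in the isolated system is zero:
ice -13.41→0 °C: 0.03752×2090×13.41 = 1051.6
  latent heat to melt: 0.03752×334000 = 12532
  meltwater 0→T: 0.03752×4180×T = 156.83 T
  milk: 5494.1(T − 24.01)
5651 T = 131914 − 13583 = 118331
T ≈ 20.94 °C (positive, so assuming full melt was valid).

T_f ≈ 20.9 °C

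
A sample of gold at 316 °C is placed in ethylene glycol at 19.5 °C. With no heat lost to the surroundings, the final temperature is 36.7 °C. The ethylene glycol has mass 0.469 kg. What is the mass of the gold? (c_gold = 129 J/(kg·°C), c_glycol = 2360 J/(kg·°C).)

Conservation of energy gives ΣQ = 0:
m·129·(36.7 − 316) + 0.469·2360·(36.7 − 19.5) = 0
-36030 m = -19038
m = -19038/-36030 ≈ 0.5284 kg

m ≈ 0.528 kg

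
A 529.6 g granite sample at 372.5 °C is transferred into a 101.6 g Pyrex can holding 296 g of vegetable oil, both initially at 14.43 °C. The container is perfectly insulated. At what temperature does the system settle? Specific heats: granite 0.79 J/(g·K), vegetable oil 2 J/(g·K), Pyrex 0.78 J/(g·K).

Let T be the final temperature. ΣQ_i = 0:
529.6*0.79*(T − 372.5) + 296*2*(T − 14.43) + 101.6*0.78*(T − 14.43) = 0
(418.38 + 592 + 79.25) T = 418.38*372.5 + 592*14.43 + 79.25*14.43
T = 165534/1089.6 ≈ 151.92 °C

T_f ≈ 151.9 °C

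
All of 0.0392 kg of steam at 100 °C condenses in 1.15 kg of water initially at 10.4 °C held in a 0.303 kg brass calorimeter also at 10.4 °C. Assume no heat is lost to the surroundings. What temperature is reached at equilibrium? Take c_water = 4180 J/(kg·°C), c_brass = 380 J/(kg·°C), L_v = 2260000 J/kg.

T_f ≈ 30.7 °C

Heat gained plus heat lost sum to zero:
latent heat released on condensation: 0.0392·2260000 = 88592
  condensate cools 100→T: 0.0392·4180·(T − 100) = 163.86(T − 100)
  water warms: 1.15·4180·(T − 10.4) = 4807(T − 10.4)
  brass cup: 0.303·380·(T − 10.4) = 115.14(T − 10.4)
5086 T = 88592 + 16386 + 51190 = 156168
T ≈ 30.71 °C — below 100 °C, confirming all the steam condensed.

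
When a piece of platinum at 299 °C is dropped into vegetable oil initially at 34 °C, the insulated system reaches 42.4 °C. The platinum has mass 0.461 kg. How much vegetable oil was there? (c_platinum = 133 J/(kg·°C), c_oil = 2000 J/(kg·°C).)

Let T be the final temperature. ΣQ_i = 0:
0.461×133×(42.4 − 299) + m×2000×(42.4 − 34) = 0
16800 m = 15733
m = 15733/16800 ≈ 0.9365 kg

m ≈ 0.936 kg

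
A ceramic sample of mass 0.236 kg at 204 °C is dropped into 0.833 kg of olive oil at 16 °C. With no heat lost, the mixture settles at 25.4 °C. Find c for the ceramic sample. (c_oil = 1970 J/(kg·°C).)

Heat lost by the ceramic sample = heat gained by the oil:
0.236·c·(204 − 25.4) = 0.833·1970·(25.4 − 16)
42.15 c = 15425  ⇒  c ≈ 366 J/(kg·°C)

c ≈ 366 J/(kg·°C)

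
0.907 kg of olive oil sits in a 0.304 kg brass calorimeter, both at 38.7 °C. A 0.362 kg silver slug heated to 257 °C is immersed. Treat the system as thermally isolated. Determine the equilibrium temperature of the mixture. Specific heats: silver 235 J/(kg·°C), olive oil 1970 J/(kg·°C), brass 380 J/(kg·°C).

Conservation of energy gives ΣQ = 0:
0.362·235·(T − 257) + 0.907·1970·(T − 38.7) + 0.304·380·(T − 38.7) = 0
85.07(T − 257) + 1786.8(T − 38.7) + 115.52(T − 38.7) = 0
1987.4 T = 95482
T ≈ 48.04 °C

T_f ≈ 48.0 °C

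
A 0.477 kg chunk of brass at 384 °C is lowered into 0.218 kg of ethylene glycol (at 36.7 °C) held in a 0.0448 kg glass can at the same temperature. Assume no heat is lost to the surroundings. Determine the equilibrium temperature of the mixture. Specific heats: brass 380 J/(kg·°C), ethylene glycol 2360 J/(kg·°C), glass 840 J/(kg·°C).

T_f ≈ 122.5 °C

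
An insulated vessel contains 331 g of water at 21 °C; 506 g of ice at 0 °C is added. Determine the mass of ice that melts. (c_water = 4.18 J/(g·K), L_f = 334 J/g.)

m_melted ≈ 87 g

Water can give up m c ΔT = 331×4.18×21 = 29055 J before reaching 0 °C.
Melting all 506 g of ice would need 506×334 = 169004 J.
29055 J < 169004 J, so only part of the ice melts and the system sits at 0 °C.
m_melted×334 = 29055  ⇒  m_melted ≈ 86.99 g.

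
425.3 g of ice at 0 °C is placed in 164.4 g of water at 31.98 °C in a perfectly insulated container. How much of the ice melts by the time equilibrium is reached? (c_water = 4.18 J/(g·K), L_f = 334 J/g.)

m_melted ≈ 65.8 g

Cooling the water to 0 °C releases 164.4·4.18·31.98 = 21976 J.
Melting all 425.3 g of ice would need 425.3·334 = 142050 J.
Since 21976 < 142050 J, not all the ice melts; equilibrium is at 0 °C.
m_melt = 21976 / L_f = 65.8 g.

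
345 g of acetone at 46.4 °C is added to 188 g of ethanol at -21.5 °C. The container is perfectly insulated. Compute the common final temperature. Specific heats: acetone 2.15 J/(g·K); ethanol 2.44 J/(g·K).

T_f ≈ 20.5 °C

Heat gained plus heat lost sum to zero:
345*2.15*(T − 46.4) + 188*2.44*(T − (-21.5)) = 0
741.75(T − 46.4) + 458.72(T − (-21.5)) = 0
(741.75 + 458.72) T = 741.75*46.4 + 458.72*(-21.5)
T = 24555/1200.5 ≈ 20.45 °C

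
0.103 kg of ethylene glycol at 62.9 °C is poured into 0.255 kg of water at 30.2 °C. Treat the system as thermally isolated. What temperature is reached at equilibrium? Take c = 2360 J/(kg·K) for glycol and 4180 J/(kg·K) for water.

T_f ≈ 36.3 °C

Taking heat into each body as positive, Σ m c ΔT = 0:
0.103·2360·(T − 62.9) + 0.255·4180·(T − 30.2) = 0
243.08(T − 62.9) + 1065.9(T − 30.2) = 0
1309 T = 47480
T ≈ 36.27 °C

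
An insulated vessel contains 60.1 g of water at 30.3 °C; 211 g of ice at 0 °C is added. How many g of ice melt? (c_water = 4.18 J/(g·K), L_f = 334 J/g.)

Heat available from the water dropping to 0 °C: 60.1·4.18·30.3 = 7611.9 J.
To melt every bit of ice: 211·334 = 70474 J.
That's not enough to melt it all — equilibrium is at 0 °C with ice remaining.
m_melt = 7611.9 / L_f = 22.79 g.

m_melted ≈ 22.8 g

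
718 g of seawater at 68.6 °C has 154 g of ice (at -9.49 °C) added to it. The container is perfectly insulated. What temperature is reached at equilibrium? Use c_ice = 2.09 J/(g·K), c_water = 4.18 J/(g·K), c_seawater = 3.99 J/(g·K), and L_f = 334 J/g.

Setting the total heat transfer to zero:
warm ice to 0 °C: 154×2.09×(0 − (-9.49)) = 3054.5; latent heat to melt: 154×334 = 51436; meltwater 0→T: 154×4.18×T = 643.72 T; seawater cools: 718×3.99×(T − 68.6) = 2864.8(T − 68.6)
3508.5 T = 196527 − 54490 = 142036
T ≈ 40.48 °C — above 0 °C, consistent with complete melting.

T_f ≈ 40.5 °C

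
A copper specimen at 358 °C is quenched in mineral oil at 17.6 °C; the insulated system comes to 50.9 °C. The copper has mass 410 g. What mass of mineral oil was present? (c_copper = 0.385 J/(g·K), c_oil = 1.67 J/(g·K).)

m ≈ 872 g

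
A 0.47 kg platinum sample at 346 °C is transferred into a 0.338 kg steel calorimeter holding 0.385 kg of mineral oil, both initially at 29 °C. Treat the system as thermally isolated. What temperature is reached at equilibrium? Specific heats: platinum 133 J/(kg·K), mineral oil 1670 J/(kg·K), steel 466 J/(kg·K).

T_f ≈ 52.0 °C

Conservation of energy gives ΣQ = 0:
0.47·133·(T − 346) + 0.385·1670·(T − 29) + 0.338·466·(T − 29) = 0
(62.51 + 642.95 + 157.51) T = 62.51·346 + 642.95·29 + 157.51·29
T ≈ 51.96 °C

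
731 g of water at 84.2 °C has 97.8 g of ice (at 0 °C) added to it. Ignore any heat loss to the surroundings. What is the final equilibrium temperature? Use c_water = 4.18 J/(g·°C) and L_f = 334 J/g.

Heat gained plus heat lost sum to zero:
fusion: m_ice L_f = 97.8×334 = 32665; meltwater 0→T: 97.8×4.18×T = 408.8 T; water cools: 731×4.18×(T − 84.2) = 3055.6(T − 84.2)
3464.4 T = 257280 − 32665 = 224615
T ≈ 64.84 °C (positive, so assuming full melt was valid).

T_f ≈ 64.8 °C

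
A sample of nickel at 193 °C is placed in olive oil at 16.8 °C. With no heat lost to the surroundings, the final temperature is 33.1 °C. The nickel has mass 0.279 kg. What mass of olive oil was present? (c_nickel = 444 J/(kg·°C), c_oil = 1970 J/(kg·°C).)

|Q_nickel| = |Q_oil|:
0.279×444×(193 − 33.1) = m×1970×(33.1 − 16.8)
32111 m = 19808  ⇒  m ≈ 0.6169 kg

m ≈ 0.617 kg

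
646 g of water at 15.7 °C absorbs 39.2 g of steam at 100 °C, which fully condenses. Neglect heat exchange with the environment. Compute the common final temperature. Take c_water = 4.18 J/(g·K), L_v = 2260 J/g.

T_f ≈ 51.5 °C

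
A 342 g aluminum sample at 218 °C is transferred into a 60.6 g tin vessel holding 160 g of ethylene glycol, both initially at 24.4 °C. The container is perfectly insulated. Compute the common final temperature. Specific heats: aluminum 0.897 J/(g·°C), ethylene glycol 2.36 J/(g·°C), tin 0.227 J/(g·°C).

Taking heat into each body as positive, Σ m c ΔT = 0:
342×0.897×(T − 218) + 160×2.36×(T − 24.4) + 60.6×0.227×(T − 24.4) = 0
(306.77 + 377.6 + 13.76) T = 306.77×218 + 377.6×24.4 + 13.76×24.4
T ≈ 109.47 °C

T_f ≈ 109.5 °C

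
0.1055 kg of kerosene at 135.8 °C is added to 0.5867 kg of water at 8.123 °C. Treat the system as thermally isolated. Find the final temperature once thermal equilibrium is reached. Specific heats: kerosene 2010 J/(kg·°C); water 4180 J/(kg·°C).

Heat lost by the kerosene equals heat gained by the water:
0.1055·2010·(135.8 − T) = 0.5867·4180·(T − 8.123)
212.06(135.8 − T) = 2452.4(T − 8.123)
2664.5 T = 48718  ⇒  T ≈ 18.28 °C

T_f ≈ 18.3 °C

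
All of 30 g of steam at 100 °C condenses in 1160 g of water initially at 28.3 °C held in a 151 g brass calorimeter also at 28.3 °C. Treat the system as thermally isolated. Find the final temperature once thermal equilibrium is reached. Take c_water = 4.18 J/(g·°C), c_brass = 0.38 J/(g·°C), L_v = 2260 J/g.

T_f ≈ 43.6 °C

Setting the total heat transfer to zero:
steam→water at 100 °C releases m L_v = 30·2260 = 67800; condensed water 100 °C→T: 125.4(T − 100); water warms: 1160·4.18·(T − 28.3) = 4848.8(T − 28.3); brass cup: 151·0.38·(T − 28.3) = 57.38(T − 28.3)
5031.6 T = 67800 + 12540 + 138845 = 219185
T ≈ 43.56 °C (< 100 °C, so full condensation is consistent).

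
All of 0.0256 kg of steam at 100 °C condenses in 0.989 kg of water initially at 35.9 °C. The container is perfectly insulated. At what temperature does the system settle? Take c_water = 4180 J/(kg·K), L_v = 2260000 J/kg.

T_f ≈ 51.2 °C

Net heat exchanged in the isolated system is zero:
latent heat released on condensation: 0.0256×2260000 = 57856; condensate cools 100→T: 0.0256×4180×(T − 100) = 107.01(T − 100); water warms: 0.989×4180×(T − 35.9) = 4134(T − 35.9)
4241 T = 57856 + 10701 + 148411 = 216968
T ≈ 51.16 °C (< 100 °C, so full condensation is consistent).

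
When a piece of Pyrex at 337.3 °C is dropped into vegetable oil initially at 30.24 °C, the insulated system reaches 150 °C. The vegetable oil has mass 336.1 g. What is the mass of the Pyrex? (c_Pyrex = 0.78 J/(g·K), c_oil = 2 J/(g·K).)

m ≈ 551 g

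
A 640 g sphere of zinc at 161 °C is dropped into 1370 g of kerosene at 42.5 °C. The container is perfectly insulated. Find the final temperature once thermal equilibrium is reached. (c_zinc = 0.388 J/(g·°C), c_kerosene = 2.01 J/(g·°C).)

T_f ≈ 52.3 °C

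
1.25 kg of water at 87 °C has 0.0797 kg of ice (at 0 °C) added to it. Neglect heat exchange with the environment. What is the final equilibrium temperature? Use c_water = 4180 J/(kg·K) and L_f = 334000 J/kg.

Energy conservation, ΣQ = 0:
latent heat to melt: 0.0797×334000 = 26620; warm the meltwater: 333.15 T; water: 5225(T − 87)
5558.1 T = 454575 − 26620 = 427955
T ≈ 77.00 °C — above 0 °C, consistent with complete melting.

T_f ≈ 77.0 °C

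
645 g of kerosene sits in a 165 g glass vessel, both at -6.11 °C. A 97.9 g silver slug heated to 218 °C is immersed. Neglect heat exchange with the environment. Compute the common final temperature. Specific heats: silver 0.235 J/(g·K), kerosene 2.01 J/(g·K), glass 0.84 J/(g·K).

T_f ≈ -2.6 °C

Let T be the final temperature. ΣQ_i = 0:
97.9*0.235*(T − 218) + 645*2.01*(T − (-6.11)) + 165*0.84*(T − (-6.11)) = 0
23.01(T − 218) + 1296.4(T − (-6.11)) + 138.6(T − (-6.11)) = 0
1458.1 T = -3752.7
T = -3752.7 / 1458.1 = -2.57 °C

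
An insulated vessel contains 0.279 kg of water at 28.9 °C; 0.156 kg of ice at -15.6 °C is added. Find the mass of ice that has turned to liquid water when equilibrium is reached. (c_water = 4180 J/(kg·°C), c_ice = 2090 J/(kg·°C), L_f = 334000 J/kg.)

Cooling the water to 0 °C releases 0.279·4180·28.9 = 33704 J.
Warming the ice to 0 °C takes 0.156·2090·15.6 = 5086.2 J, leaving 28618 J for melting.
To melt every bit of ice: 0.156·334000 = 52104 J.
That's not enough to melt it all — equilibrium is at 0 °C with ice remaining.
m_melted·334000 = 28618  ⇒  m_melted ≈ 0.08568 kg.

m_melted ≈ 0.0857 kg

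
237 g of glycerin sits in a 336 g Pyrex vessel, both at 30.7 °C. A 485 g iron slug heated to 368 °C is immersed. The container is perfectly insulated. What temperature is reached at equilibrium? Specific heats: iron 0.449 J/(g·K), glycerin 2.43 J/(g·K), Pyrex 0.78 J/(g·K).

Net heat exchanged in the isolated system is zero:
485·0.449·(T − 368) + 237·2.43·(T − 30.7) + 336·0.78·(T − 30.7) = 0
1055.8 T = 105864
T = 105864 / 1055.8 = 100 °C

T_f ≈ 100.3 °C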